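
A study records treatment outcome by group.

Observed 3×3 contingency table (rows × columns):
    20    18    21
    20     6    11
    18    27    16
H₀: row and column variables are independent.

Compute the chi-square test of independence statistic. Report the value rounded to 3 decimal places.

Row totals [59, 37, 61], col totals [58, 51, 48], n=157
χ² = (20−21.80)²/21.80 + (18−19.17)²/19.17 + (21−18.04)²/18.04 + (20−13.67)²/13.67 + (6−12.02)²/12.02 + (11−11.31)²/11.31 + (18−22.54)²/22.54 + (27−19.82)²/19.82 + (16−18.65)²/18.65 = 10.5549
df = 4

test statistic = 10.555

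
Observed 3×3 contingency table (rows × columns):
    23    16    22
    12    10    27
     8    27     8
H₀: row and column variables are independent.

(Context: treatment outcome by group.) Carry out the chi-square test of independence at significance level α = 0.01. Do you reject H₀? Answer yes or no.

reject H₀: yes

Row totals [61, 49, 43], col totals [43, 53, 57], n=153
χ² = (23−17.14)²/17.14 + (16−21.13)²/21.13 + (22−22.73)²/22.73 + (12−13.77)²/13.77 + (10−16.97)²/16.97 + (27−18.25)²/18.25 + (8−12.08)²/12.08 + (27−14.90)²/14.90 + (8−16.02)²/16.02 = 25.7840
df = 4
p-value (upper-tail) = 0.00003
At α=0.01: p < α → reject H₀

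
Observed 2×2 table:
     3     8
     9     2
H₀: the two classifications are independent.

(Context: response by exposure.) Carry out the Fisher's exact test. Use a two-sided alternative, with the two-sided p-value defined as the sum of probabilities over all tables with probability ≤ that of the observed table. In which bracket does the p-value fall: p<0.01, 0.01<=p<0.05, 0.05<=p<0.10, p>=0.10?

Margins: r₁=11, r₂=11, c₁=12, c₂=10, n=22
p_obs = C(11,3)·C(11,9)/C(22,12); sum pmf over tables with pmf ≤ p_obs
p-value (two-sided) = 0.02997
→ bracket: 0.01<=p<0.05

p-value bracket: 0.01<=p<0.05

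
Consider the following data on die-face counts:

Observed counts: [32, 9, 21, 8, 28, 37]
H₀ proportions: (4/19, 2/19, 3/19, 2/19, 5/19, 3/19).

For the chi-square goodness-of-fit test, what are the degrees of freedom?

degrees of freedom = 5

df = k − 1 = 6 − 1 = 5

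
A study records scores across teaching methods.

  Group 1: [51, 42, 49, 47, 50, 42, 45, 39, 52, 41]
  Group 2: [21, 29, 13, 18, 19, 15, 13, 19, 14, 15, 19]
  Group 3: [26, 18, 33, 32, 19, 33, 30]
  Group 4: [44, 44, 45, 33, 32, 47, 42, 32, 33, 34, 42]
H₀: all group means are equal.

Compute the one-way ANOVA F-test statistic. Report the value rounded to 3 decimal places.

Group means [45.80, 17.73, 27.29, 38.91], grand mean 32.615
SSB = Σnᵢ(x̄ᵢ−x̄)² = 4811.111; SSW = ΣΣ(x−x̄ᵢ)² = 1024.119
MSB = 4811.111/3 = 1603.7038; MSW = 1024.119/35 = 29.2606
F = MSB/MSW = 54.8077
df = (3, 35)

test statistic = 54.808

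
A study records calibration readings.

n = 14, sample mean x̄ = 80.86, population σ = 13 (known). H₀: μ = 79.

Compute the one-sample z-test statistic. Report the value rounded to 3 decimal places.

SE = σ/√n = 13/√14 = 3.4744
z = (x̄−μ₀)/SE = (80.86−79)/3.4744 = 0.5353

test statistic = 0.535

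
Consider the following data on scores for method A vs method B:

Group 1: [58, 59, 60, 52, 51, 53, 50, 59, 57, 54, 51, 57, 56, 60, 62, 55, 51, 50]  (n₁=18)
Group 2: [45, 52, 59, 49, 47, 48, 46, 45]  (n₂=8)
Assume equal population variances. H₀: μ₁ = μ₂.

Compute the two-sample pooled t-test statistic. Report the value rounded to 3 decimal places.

test statistic = 3.626

x̄₁=55.278, s₁=3.908, n₁=18
x̄₂=48.875, s₂=4.704, n₂=8
s_p² = [17·3.908² + 7·4.704²]/24 = 17.2703
SE = √(s_p²·(1/18+1/8)) = 1.7659
t = (55.278−48.875)/1.7659 = 3.6259
df = 24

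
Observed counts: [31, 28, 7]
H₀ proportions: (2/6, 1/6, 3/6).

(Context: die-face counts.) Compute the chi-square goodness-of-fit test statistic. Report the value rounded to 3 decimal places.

test statistic = 50.439

n = 66; E_i = n·p_i = [22.00, 11.00, 33.00]
χ² = (31−22.00)²/22.00 + (28−11.00)²/11.00 + (7−33.00)²/33.00 = 50.4394
df = 2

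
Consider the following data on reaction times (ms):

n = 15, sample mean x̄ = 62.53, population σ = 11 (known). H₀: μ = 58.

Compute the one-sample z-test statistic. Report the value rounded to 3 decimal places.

test statistic = 1.595

SE = σ/√n = 11/√15 = 2.8402
z = (x̄−μ₀)/SE = (62.53−58)/2.8402 = 1.5950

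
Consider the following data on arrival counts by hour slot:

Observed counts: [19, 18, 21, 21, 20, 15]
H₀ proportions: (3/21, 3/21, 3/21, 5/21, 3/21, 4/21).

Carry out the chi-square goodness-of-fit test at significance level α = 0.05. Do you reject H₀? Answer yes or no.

reject H₀: no

n = 114; E_i = n·p_i = [16.29, 16.29, 16.29, 27.14, 16.29, 21.71]
χ² = (19−16.29)²/16.29 + (18−16.29)²/16.29 + (21−16.29)²/16.29 + (21−27.14)²/27.14 + (20−16.29)²/16.29 + (15−21.71)²/21.71 = 6.3110
df = 5
p-value (upper-tail) = 0.27713
At α=0.05: p ≥ α → fail to reject H₀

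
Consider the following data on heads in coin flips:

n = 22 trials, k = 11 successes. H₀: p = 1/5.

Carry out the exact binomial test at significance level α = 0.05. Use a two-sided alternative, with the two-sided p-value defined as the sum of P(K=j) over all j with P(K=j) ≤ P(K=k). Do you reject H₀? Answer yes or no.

reject H₀: yes

Exact binomial: n=22, k=11, p₀=1/5=0.2000
P(X=j) = C(n,j)·p₀^j·(1−p₀)^(n−j); p = Σ P(X=j) over j with P(X=j) ≤ P(X=11)
p-value (two-sided) = 0.00159
At α=0.05: p < α → reject H₀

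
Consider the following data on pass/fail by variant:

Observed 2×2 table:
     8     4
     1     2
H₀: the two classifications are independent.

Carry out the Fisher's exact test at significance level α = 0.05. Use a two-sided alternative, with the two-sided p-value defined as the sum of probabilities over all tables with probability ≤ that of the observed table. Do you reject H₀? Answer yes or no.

Margins: r₁=12, r₂=3, c₁=9, c₂=6, n=15
p_obs = C(12,8)·C(3,1)/C(15,9); sum pmf over tables with pmf ≤ p_obs
p-value (two-sided) = 0.52527
At α=0.05: p ≥ α → fail to reject H₀

reject H₀: no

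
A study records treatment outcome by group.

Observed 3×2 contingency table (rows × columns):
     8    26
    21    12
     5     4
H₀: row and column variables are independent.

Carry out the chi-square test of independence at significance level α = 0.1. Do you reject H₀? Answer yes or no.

Row totals [34, 33, 9], col totals [34, 42], n=76
χ² = (8−15.21)²/15.21 + (26−18.79)²/18.79 + (21−14.76)²/14.76 + (12−18.24)²/18.24 + (5−4.03)²/4.03 + (4−4.97)²/4.97 = 11.3790
df = 2
p-value (upper-tail) = 0.00338
At α=0.1: p < α → reject H₀

reject H₀: yes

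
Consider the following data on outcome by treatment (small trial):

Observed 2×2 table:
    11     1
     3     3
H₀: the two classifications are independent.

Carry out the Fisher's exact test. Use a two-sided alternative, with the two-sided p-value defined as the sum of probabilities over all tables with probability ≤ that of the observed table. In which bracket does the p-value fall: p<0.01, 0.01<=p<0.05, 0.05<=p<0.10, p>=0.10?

Margins: r₁=12, r₂=6, c₁=14, c₂=4, n=18
p_obs = C(12,11)·C(6,3)/C(18,14); sum pmf over tables with pmf ≤ p_obs
p-value (two-sided) = 0.08333
→ bracket: 0.05<=p<0.10

p-value bracket: 0.05<=p<0.10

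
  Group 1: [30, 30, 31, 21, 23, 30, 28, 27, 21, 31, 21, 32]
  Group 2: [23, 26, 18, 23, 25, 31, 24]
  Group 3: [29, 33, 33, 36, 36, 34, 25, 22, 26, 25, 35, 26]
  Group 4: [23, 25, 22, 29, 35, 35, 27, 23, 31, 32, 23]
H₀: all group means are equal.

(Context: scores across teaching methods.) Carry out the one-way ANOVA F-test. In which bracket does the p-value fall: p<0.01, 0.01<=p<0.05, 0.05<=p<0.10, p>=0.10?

p-value bracket: 0.05<=p<0.10

Group means [27.08, 24.29, 30.00, 27.73], grand mean 27.619
SSB = Σnᵢ(x̄ᵢ−x̄)² = 149.378; SSW = ΣΣ(x−x̄ᵢ)² = 822.527
MSB = 149.378/3 = 49.7926; MSW = 822.527/38 = 21.6454
F = MSB/MSW = 2.3004
df = (3, 38)
p-value (upper-tail) = 0.09276
→ bracket: 0.05<=p<0.10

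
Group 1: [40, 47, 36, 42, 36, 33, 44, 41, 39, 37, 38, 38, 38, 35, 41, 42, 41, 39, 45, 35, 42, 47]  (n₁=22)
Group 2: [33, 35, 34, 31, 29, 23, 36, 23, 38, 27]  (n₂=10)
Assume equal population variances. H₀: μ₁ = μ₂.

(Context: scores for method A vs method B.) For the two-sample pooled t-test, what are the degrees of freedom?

degrees of freedom = 30

df = n₁ + n₂ − 2 = 22 + 10 − 2 = 30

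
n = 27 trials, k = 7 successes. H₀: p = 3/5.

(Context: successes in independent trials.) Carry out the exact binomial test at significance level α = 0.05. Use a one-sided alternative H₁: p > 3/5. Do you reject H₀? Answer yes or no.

reject H₀: no

Exact binomial: n=27, k=7, p₀=3/5=0.6000
P(X≥7) from Σ C(n,i)·p₀^i·(1−p₀)^(n−i)
p-value (one-sided, H₁ greater) = 0.99993
At α=0.05: p ≥ α → fail to reject H₀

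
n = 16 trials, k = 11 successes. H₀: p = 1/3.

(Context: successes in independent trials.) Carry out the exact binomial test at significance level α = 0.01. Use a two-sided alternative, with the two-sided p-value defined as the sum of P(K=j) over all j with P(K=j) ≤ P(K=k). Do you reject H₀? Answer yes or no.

Exact binomial: n=16, k=11, p₀=1/3=0.3333
P(X=j) = C(n,j)·p₀^j·(1−p₀)^(n−j); p = Σ P(X=j) over j with P(X=j) ≤ P(X=11)
p-value (two-sided) = 0.00556
At α=0.01: p < α → reject H₀

reject H₀: yes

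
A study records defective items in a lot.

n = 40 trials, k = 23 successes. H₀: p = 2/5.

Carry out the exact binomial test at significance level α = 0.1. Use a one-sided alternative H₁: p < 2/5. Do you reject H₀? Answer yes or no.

reject H₀: no

Exact binomial: n=40, k=23, p₀=2/5=0.4000
P(X≤23) from Σ C(n,i)·p₀^i·(1−p₀)^(n−i)
p-value (one-sided, H₁ less) = 0.99166
At α=0.1: p ≥ α → fail to reject H₀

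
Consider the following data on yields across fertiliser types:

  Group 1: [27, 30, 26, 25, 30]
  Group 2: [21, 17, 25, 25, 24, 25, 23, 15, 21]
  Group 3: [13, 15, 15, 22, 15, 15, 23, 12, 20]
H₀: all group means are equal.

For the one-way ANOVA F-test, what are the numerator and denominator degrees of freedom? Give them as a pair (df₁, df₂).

degrees of freedom = [2, 20]

k = 3 groups, N = 23 total
df = (k−1, N−k) = (3−1, 23−3) = (2, 20)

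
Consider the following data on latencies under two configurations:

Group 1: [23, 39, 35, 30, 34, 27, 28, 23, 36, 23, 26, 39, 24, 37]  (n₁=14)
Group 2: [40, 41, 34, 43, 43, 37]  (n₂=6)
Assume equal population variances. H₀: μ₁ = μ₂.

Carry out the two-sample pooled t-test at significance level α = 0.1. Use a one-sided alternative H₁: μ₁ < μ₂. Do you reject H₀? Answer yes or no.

reject H₀: yes

x̄₁=30.286, s₁=6.195, n₁=14
x̄₂=39.667, s₂=3.559, n₂=6
s_p² = [13·6.195² + 5·3.559²]/18 = 31.2328
SE = √(s_p²·(1/14+1/6)) = 2.7270
t = (30.286−39.667)/2.7270 = -3.4401
df = 18
p-value (one-sided, H₁ less) = 0.00146
At α=0.1: p < α → reject H₀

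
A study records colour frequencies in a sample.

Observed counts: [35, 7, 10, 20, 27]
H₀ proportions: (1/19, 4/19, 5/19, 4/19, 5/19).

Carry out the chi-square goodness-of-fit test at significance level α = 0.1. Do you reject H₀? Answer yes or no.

reject H₀: yes

n = 99; E_i = n·p_i = [5.21, 20.84, 26.05, 20.84, 26.05]
χ² = (35−5.21)²/5.21 + (7−20.84)²/20.84 + (10−26.05)²/26.05 + (20−20.84)²/20.84 + (27−26.05)²/26.05 = 189.4641
df = 4
p-value (upper-tail) = 0.00000
At α=0.1: p < α → reject H₀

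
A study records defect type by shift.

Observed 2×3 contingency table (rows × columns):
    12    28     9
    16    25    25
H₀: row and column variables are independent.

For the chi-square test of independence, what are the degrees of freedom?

degrees of freedom = 2

df = (r−1)(c−1) = (2−1)·(3−1) = 2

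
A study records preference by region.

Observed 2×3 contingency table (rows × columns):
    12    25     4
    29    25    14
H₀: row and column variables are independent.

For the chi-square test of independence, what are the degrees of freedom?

df = (r−1)(c−1) = (2−1)·(3−1) = 2

degrees of freedom = 2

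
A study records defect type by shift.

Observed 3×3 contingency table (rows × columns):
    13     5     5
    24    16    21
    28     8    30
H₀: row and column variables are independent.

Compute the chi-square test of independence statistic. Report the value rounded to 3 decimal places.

test statistic = 7.307

Row totals [23, 61, 66], col totals [65, 29, 56], n=150
χ² = (13−9.97)²/9.97 + (5−4.45)²/4.45 + (5−8.59)²/8.59 + (24−26.43)²/26.43 + (16−11.79)²/11.79 + (21−22.77)²/22.77 + (28−28.60)²/28.60 + (8−12.76)²/12.76 + (30−24.64)²/24.64 = 7.3070
df = 4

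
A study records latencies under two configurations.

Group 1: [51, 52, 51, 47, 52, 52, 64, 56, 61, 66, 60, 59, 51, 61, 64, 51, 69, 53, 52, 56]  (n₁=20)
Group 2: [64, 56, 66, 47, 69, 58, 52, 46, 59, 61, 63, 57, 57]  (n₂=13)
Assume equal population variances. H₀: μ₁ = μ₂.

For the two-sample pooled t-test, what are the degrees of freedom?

df = n₁ + n₂ − 2 = 20 + 13 − 2 = 31

degrees of freedom = 31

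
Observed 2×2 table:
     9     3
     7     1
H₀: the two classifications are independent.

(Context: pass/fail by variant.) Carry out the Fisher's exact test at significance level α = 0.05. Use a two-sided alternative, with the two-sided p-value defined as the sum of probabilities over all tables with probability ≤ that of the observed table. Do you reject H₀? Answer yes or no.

reject H₀: no

Margins: r₁=12, r₂=8, c₁=16, c₂=4, n=20
p_obs = C(12,9)·C(8,7)/C(20,16); sum pmf over tables with pmf ≤ p_obs
p-value (two-sided) = 0.61858
At α=0.05: p ≥ α → fail to reject H₀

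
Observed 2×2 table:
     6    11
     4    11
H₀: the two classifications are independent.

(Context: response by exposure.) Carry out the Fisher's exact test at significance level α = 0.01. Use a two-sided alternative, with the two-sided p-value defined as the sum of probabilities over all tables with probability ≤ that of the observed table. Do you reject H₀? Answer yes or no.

Margins: r₁=17, r₂=15, c₁=10, c₂=22, n=32
p_obs = C(17,6)·C(15,4)/C(32,10); sum pmf over tables with pmf ≤ p_obs
p-value (two-sided) = 0.71195
At α=0.01: p ≥ α → fail to reject H₀

reject H₀: no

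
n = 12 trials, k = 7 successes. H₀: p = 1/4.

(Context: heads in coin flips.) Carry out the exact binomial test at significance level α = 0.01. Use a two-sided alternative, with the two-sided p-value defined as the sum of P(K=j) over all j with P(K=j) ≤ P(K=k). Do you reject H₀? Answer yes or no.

reject H₀: no

Exact binomial: n=12, k=7, p₀=1/4=0.2500
P(X=j) = C(n,j)·p₀^j·(1−p₀)^(n−j); p = Σ P(X=j) over j with P(X=j) ≤ P(X=7)
p-value (two-sided) = 0.01425
At α=0.01: p ≥ α → fail to reject H₀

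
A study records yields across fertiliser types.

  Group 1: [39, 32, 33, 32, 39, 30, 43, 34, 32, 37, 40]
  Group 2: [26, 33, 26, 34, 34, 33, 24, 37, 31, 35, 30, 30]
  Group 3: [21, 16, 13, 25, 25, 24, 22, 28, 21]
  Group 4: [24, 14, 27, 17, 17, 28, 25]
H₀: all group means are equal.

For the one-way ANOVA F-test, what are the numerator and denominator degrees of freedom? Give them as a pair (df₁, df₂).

degrees of freedom = [3, 35]

k = 4 groups, N = 39 total
df = (k−1, N−k) = (4−1, 39−4) = (3, 35)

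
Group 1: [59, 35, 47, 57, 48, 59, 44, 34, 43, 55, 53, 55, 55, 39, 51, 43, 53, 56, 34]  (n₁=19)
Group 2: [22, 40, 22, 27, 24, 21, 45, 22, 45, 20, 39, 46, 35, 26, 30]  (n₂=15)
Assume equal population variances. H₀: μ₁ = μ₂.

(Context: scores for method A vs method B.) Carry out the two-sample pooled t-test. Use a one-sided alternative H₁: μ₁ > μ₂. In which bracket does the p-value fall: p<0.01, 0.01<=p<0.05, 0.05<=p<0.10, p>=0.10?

x̄₁=48.421, s₁=8.494, n₁=19
x̄₂=30.933, s₂=9.758, n₂=15
s_p² = [18·8.494² + 14·9.758²]/32 = 82.2364
SE = √(s_p²·(1/19+1/15)) = 3.1322
t = (48.421−30.933)/3.1322 = 5.5832
df = 32
p-value (one-sided, H₁ greater) = 0.00000
→ bracket: p<0.01

p-value bracket: p<0.01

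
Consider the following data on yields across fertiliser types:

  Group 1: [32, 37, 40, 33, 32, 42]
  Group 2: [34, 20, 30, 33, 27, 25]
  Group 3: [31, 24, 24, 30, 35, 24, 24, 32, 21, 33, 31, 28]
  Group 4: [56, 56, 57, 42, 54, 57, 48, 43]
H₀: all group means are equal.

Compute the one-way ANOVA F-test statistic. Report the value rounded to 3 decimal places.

test statistic = 38.669

Group means [36.00, 28.17, 28.08, 51.62], grand mean 35.469
SSB = Σnᵢ(x̄ᵢ−x̄)² = 3064.344; SSW = ΣΣ(x−x̄ᵢ)² = 739.625
MSB = 3064.344/3 = 1021.4479; MSW = 739.625/28 = 26.4152
F = MSB/MSW = 38.6690
df = (3, 28)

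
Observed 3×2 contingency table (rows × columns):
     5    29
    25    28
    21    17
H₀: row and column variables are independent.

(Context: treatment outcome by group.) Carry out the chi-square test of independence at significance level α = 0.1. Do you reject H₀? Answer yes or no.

reject H₀: yes

Row totals [34, 53, 38], col totals [51, 74], n=125
χ² = (5−13.87)²/13.87 + (29−20.13)²/20.13 + (25−21.62)²/21.62 + (28−31.38)²/31.38 + (21−15.50)²/15.50 + (17−22.50)²/22.50 = 13.7661
df = 2
p-value (upper-tail) = 0.00103
At α=0.1: p < α → reject H₀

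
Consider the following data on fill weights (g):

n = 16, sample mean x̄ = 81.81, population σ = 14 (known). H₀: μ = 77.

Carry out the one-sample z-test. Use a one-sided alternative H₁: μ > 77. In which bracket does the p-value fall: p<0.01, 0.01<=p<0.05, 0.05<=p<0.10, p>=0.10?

SE = σ/√n = 14/√16 = 3.5000
z = (x̄−μ₀)/SE = (81.81−77)/3.5000 = 1.3743
p-value (one-sided, H₁ greater) = 0.08468
→ bracket: 0.05<=p<0.10

p-value bracket: 0.05<=p<0.10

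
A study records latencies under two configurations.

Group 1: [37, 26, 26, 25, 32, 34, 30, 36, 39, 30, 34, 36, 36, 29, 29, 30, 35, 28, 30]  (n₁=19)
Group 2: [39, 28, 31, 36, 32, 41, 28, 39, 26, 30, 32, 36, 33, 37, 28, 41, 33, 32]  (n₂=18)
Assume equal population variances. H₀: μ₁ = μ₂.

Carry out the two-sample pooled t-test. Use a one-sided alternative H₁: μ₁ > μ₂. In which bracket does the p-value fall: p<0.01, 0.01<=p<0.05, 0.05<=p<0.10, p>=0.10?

p-value bracket: p>=0.10

x̄₁=31.684, s₁=4.137, n₁=19
x̄₂=33.444, s₂=4.668, n₂=18
s_p² = [18·4.137² + 17·4.668²]/35 = 19.3871
SE = √(s_p²·(1/19+1/18)) = 1.4483
t = (31.684−33.444)/1.4483 = -1.2154
df = 35
p-value (one-sided, H₁ greater) = 0.88383
→ bracket: p>=0.10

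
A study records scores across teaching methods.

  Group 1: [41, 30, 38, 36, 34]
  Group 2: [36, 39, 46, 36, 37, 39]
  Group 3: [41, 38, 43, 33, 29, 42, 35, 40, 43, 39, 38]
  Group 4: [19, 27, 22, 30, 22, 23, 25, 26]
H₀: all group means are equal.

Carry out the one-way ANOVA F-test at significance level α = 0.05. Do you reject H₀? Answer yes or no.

Group means [35.80, 38.83, 38.27, 24.25], grand mean 34.233
SSB = Σnᵢ(x̄ᵢ−x̄)² = 1116.052; SSW = ΣΣ(x−x̄ᵢ)² = 417.315
MSB = 1116.052/3 = 372.0172; MSW = 417.315/26 = 16.0506
F = MSB/MSW = 23.1778
df = (3, 26)
p-value (upper-tail) = 0.00000
At α=0.05: p < α → reject H₀

reject H₀: yes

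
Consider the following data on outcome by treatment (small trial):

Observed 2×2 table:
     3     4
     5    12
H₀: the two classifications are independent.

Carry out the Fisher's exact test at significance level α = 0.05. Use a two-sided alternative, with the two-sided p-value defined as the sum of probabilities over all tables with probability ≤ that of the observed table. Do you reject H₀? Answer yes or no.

reject H₀: no

Margins: r₁=7, r₂=17, c₁=8, c₂=16, n=24
p_obs = C(7,3)·C(17,5)/C(24,8); sum pmf over tables with pmf ≤ p_obs
p-value (two-sided) = 0.64663
At α=0.05: p ≥ α → fail to reject H₀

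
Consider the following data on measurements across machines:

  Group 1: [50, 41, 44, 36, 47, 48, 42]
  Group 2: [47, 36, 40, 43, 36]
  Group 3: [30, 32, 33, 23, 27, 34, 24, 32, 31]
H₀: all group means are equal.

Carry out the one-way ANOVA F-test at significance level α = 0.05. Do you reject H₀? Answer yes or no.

reject H₀: yes

Group means [44.00, 40.40, 29.56], grand mean 36.952
SSB = Σnᵢ(x̄ᵢ−x̄)² = 899.530; SSW = ΣΣ(x−x̄ᵢ)² = 353.422
MSB = 899.530/2 = 449.7651; MSW = 353.422/18 = 19.6346
F = MSB/MSW = 22.9068
df = (2, 18)
p-value (upper-tail) = 0.00001
At α=0.05: p < α → reject H₀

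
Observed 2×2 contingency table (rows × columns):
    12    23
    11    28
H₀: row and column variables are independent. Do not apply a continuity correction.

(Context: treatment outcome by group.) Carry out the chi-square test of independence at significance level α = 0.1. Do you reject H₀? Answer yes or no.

reject H₀: no

Row totals [35, 39], col totals [23, 51], n=74
χ² = (12−10.88)²/10.88 + (23−24.12)²/24.12 + (11−12.12)²/12.12 + (28−26.88)²/26.88 = 0.3184
df = 1
p-value (upper-tail) = 0.57258
At α=0.1: p ≥ α → fail to reject H₀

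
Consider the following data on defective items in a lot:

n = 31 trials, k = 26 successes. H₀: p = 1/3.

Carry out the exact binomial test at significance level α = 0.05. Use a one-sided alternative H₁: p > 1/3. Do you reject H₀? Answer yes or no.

reject H₀: yes

Exact binomial: n=31, k=26, p₀=1/3=0.3333
P(X≥26) from Σ C(n,i)·p₀^i·(1−p₀)^(n−i)
p-value (one-sided, H₁ greater) = 0.00000
At α=0.05: p < α → reject H₀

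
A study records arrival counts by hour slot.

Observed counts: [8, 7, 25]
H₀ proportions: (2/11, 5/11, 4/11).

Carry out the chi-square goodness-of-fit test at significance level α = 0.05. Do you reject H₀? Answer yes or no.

reject H₀: yes

n = 40; E_i = n·p_i = [7.27, 18.18, 14.55]
χ² = (8−7.27)²/7.27 + (7−18.18)²/18.18 + (25−14.55)²/14.55 = 14.4637
df = 2
p-value (upper-tail) = 0.00072
At α=0.05: p < α → reject H₀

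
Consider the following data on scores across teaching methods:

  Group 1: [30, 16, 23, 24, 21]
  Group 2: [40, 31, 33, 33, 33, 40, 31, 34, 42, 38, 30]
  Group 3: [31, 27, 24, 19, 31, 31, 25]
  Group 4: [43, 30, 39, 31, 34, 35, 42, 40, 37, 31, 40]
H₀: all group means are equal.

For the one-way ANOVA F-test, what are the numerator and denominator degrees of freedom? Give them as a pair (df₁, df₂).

k = 4 groups, N = 34 total
df = (k−1, N−k) = (4−1, 34−4) = (3, 30)

degrees of freedom = [3, 30]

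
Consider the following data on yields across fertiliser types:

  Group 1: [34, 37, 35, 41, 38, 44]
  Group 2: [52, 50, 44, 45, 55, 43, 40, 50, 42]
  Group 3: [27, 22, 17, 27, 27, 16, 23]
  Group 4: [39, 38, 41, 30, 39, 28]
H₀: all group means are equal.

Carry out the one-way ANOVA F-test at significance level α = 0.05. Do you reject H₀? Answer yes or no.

reject H₀: yes

Group means [38.17, 46.78, 22.71, 35.83], grand mean 36.571
SSB = Σnᵢ(x̄ᵢ−x̄)² = 2300.206; SSW = ΣΣ(x−x̄ᵢ)² = 560.651
MSB = 2300.206/3 = 766.7354; MSW = 560.651/24 = 23.3604
F = MSB/MSW = 32.8219
df = (3, 24)
p-value (upper-tail) = 0.00000
At α=0.05: p < α → reject H₀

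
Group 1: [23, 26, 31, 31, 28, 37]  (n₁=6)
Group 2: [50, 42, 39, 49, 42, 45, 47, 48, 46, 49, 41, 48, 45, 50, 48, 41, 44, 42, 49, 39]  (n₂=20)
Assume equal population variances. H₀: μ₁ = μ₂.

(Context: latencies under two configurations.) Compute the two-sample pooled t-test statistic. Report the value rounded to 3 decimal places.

test statistic = -8.583

x̄₁=29.333, s₁=4.844, n₁=6
x̄₂=45.200, s₂=3.708, n₂=20
s_p² = [5·4.844² + 19·3.708²]/24 = 15.7722
SE = √(s_p²·(1/6+1/20)) = 1.8486
t = (29.333−45.200)/1.8486 = -8.5831
df = 24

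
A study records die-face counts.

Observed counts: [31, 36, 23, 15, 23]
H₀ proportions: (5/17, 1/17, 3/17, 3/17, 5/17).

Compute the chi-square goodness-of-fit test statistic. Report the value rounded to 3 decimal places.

n = 128; E_i = n·p_i = [37.65, 7.53, 22.59, 22.59, 37.65]
χ² = (31−37.65)²/37.65 + (36−7.53)²/7.53 + (23−22.59)²/22.59 + (15−22.59)²/22.59 + (23−37.65)²/37.65 = 117.0833
df = 4

test statistic = 117.083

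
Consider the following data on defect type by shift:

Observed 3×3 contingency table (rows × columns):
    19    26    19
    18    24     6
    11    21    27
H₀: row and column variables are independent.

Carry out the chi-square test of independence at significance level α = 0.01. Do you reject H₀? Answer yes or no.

Row totals [64, 48, 59], col totals [48, 71, 52], n=171
χ² = (19−17.96)²/17.96 + (26−26.57)²/26.57 + (19−19.46)²/19.46 + (18−13.47)²/13.47 + (24−19.93)²/19.93 + (6−14.60)²/14.60 + (11−16.56)²/16.56 + (21−24.50)²/24.50 + (27−17.94)²/17.94 = 14.4379
df = 4
p-value (upper-tail) = 0.00602
At α=0.01: p < α → reject H₀

reject H₀: yes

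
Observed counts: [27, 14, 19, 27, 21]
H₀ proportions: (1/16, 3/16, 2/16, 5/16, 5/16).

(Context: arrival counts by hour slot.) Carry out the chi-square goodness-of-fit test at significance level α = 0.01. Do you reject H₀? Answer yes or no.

n = 108; E_i = n·p_i = [6.75, 20.25, 13.50, 33.75, 33.75]
χ² = (27−6.75)²/6.75 + (14−20.25)²/20.25 + (19−13.50)²/13.50 + (27−33.75)²/33.75 + (21−33.75)²/33.75 = 71.0864
df = 4
p-value (upper-tail) = 0.00000
At α=0.01: p < α → reject H₀

reject H₀: yes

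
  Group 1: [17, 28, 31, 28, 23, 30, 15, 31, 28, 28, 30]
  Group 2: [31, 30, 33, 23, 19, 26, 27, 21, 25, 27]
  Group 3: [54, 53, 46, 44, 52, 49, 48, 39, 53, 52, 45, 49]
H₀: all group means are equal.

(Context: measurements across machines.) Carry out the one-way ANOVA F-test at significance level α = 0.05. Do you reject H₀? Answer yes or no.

Group means [26.27, 26.20, 48.67], grand mean 34.394
SSB = Σnᵢ(x̄ᵢ−x̄)² = 3841.430; SSW = ΣΣ(x−x̄ᵢ)² = 708.448
MSB = 3841.430/2 = 1920.7152; MSW = 708.448/30 = 23.6149
F = MSB/MSW = 81.3347
df = (2, 30)
p-value (upper-tail) = 0.00000
At α=0.05: p < α → reject H₀

reject H₀: yes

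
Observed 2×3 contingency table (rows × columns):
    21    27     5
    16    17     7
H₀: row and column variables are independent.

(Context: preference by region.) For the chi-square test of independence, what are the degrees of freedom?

df = (r−1)(c−1) = (2−1)·(3−1) = 2

degrees of freedom = 2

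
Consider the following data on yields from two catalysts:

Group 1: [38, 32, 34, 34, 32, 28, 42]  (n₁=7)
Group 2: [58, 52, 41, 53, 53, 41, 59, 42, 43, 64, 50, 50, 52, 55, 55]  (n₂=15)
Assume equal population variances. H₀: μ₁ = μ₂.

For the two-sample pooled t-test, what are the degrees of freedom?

degrees of freedom = 20

df = n₁ + n₂ − 2 = 7 + 15 − 2 = 20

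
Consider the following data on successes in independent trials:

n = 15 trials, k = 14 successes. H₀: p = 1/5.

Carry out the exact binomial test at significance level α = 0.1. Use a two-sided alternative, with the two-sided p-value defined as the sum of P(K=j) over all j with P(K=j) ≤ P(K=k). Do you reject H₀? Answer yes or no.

Exact binomial: n=15, k=14, p₀=1/5=0.2000
P(X=j) = C(n,j)·p₀^j·(1−p₀)^(n−j); p = Σ P(X=j) over j with P(X=j) ≤ P(X=14)
p-value (two-sided) = 0.00000
At α=0.1: p < α → reject H₀

reject H₀: yes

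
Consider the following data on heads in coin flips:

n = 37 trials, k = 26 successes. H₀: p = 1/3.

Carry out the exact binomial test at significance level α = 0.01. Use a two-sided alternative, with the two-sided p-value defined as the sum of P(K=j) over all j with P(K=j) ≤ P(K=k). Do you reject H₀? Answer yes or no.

Exact binomial: n=37, k=26, p₀=1/3=0.3333
P(X=j) = C(n,j)·p₀^j·(1−p₀)^(n−j); p = Σ P(X=j) over j with P(X=j) ≤ P(X=26)
p-value (two-sided) = 0.00001
At α=0.01: p < α → reject H₀

reject H₀: yes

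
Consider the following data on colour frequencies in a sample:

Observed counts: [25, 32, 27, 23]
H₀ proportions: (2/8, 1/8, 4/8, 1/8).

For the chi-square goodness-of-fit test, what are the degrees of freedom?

df = k − 1 = 4 − 1 = 3

degrees of freedom = 3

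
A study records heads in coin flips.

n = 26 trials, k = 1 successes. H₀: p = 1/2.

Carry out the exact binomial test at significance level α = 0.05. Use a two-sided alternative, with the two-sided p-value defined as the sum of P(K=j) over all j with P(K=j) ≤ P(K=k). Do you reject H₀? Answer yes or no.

reject H₀: yes

Exact binomial: n=26, k=1, p₀=1/2=0.5000
P(X=j) = C(n,j)·p₀^j·(1−p₀)^(n−j); p = Σ P(X=j) over j with P(X=j) ≤ P(X=1)
p-value (two-sided) = 0.00000
At α=0.05: p < α → reject H₀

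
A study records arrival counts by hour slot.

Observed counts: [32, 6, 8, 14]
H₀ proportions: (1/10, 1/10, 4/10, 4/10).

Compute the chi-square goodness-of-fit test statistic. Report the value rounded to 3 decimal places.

test statistic = 127.500

n = 60; E_i = n·p_i = [6.00, 6.00, 24.00, 24.00]
χ² = (32−6.00)²/6.00 + (6−6.00)²/6.00 + (8−24.00)²/24.00 + (14−24.00)²/24.00 = 127.5000
df = 3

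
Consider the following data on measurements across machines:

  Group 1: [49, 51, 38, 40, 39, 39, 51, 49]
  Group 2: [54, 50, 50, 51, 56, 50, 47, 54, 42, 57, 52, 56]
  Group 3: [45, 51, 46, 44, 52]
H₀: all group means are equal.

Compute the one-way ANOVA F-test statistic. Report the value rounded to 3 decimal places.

Group means [44.50, 51.58, 47.60], grand mean 48.520
SSB = Σnᵢ(x̄ᵢ−x̄)² = 246.123; SSW = ΣΣ(x−x̄ᵢ)² = 502.117
MSB = 246.123/2 = 123.0617; MSW = 502.117/22 = 22.8235
F = MSB/MSW = 5.3919
df = (2, 22)

test statistic = 5.392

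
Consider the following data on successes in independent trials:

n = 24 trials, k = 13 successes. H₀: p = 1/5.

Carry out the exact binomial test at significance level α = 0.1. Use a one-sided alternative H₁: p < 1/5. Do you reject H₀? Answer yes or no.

Exact binomial: n=24, k=13, p₀=1/5=0.2000
P(X≤13) from Σ C(n,i)·p₀^i·(1−p₀)^(n−i)
p-value (one-sided, H₁ less) = 0.99996
At α=0.1: p ≥ α → fail to reject H₀

reject H₀: no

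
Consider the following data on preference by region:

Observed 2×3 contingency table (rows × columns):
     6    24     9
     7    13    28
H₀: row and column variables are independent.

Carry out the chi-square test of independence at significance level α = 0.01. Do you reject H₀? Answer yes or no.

reject H₀: yes

Row totals [39, 48], col totals [13, 37, 37], n=87
χ² = (6−5.83)²/5.83 + (24−16.59)²/16.59 + (9−16.59)²/16.59 + (7−7.17)²/7.17 + (13−20.41)²/20.41 + (28−20.41)²/20.41 = 12.3046
df = 2
p-value (upper-tail) = 0.00213
At α=0.01: p < α → reject H₀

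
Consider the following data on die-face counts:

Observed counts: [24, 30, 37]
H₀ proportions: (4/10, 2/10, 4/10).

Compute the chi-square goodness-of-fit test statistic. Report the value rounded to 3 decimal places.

test statistic = 11.885

n = 91; E_i = n·p_i = [36.40, 18.20, 36.40]
χ² = (24−36.40)²/36.40 + (30−18.20)²/18.20 + (37−36.40)²/36.40 = 11.8846
df = 2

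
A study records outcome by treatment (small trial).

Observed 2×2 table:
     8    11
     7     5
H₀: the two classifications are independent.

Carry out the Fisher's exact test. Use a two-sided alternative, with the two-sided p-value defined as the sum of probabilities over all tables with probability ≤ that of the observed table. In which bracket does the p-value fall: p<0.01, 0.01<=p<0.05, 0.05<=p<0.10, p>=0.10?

p-value bracket: p>=0.10

Margins: r₁=19, r₂=12, c₁=15, c₂=16, n=31
p_obs = C(19,8)·C(12,7)/C(31,15); sum pmf over tables with pmf ≤ p_obs
p-value (two-sided) = 0.47255
→ bracket: p>=0.10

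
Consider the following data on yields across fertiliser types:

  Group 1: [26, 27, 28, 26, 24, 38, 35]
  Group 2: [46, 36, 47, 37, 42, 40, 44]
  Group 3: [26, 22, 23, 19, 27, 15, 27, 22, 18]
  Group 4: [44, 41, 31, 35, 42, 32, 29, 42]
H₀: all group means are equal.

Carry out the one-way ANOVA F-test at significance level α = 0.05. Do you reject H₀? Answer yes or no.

reject H₀: yes

Group means [29.14, 41.71, 22.11, 37.00], grand mean 31.968
SSB = Σnᵢ(x̄ᵢ−x̄)² = 1797.793; SSW = ΣΣ(x−x̄ᵢ)² = 659.175
MSB = 1797.793/3 = 599.2644; MSW = 659.175/27 = 24.4139
F = MSB/MSW = 24.5461
df = (3, 27)
p-value (upper-tail) = 0.00000
At α=0.05: p < α → reject H₀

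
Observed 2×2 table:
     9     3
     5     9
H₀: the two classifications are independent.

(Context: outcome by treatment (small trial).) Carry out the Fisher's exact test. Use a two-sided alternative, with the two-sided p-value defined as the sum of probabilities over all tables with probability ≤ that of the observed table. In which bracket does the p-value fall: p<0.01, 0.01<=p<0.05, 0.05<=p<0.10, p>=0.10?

Margins: r₁=12, r₂=14, c₁=14, c₂=12, n=26
p_obs = C(12,9)·C(14,5)/C(26,14); sum pmf over tables with pmf ≤ p_obs
p-value (two-sided) = 0.06184
→ bracket: 0.05<=p<0.10

p-value bracket: 0.05<=p<0.10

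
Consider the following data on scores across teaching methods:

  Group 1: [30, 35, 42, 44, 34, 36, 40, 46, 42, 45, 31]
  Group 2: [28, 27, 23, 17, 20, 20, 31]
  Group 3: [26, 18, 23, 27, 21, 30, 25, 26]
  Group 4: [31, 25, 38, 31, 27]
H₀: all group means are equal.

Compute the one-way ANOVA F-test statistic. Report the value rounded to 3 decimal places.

test statistic = 17.825

Group means [38.64, 23.71, 24.50, 30.40], grand mean 30.290
SSB = Σnᵢ(x̄ᵢ−x̄)² = 1337.213; SSW = ΣΣ(x−x̄ᵢ)² = 675.174
MSB = 1337.213/3 = 445.7377; MSW = 675.174/27 = 25.0064
F = MSB/MSW = 17.8249
df = (3, 27)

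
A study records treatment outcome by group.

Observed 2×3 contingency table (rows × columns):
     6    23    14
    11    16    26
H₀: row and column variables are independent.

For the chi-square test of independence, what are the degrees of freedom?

df = (r−1)(c−1) = (2−1)·(3−1) = 2

degrees of freedom = 2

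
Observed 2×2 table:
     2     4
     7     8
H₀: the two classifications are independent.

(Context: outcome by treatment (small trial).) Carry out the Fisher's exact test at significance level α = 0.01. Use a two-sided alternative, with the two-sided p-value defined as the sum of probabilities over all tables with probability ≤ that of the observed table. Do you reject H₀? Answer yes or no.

Margins: r₁=6, r₂=15, c₁=9, c₂=12, n=21
p_obs = C(6,2)·C(15,7)/C(21,9); sum pmf over tables with pmf ≤ p_obs
p-value (two-sided) = 0.65944
At α=0.01: p ≥ α → fail to reject H₀

reject H₀: no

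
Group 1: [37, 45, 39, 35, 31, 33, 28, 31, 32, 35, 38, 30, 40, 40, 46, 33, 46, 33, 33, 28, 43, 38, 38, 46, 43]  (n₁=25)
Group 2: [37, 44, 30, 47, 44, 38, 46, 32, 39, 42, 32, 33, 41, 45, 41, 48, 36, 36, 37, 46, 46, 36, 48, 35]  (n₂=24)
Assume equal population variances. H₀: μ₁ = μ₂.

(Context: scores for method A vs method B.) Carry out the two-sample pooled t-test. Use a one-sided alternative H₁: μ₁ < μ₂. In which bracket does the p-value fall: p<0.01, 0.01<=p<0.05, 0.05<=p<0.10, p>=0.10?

x̄₁=36.840, s₁=5.713, n₁=25
x̄₂=39.958, s₂=5.599, n₂=24
s_p² = [24·5.713² + 23·5.599²]/47 = 32.0068
SE = √(s_p²·(1/25+1/24)) = 1.6168
t = (36.840−39.958)/1.6168 = -1.9288
df = 47
p-value (one-sided, H₁ less) = 0.02991
→ bracket: 0.01<=p<0.05

p-value bracket: 0.01<=p<0.05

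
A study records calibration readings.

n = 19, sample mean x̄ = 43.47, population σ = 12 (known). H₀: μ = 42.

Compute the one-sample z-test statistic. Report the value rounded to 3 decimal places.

test statistic = 0.534

SE = σ/√n = 12/√19 = 2.7530
z = (x̄−μ₀)/SE = (43.47−42)/2.7530 = 0.5340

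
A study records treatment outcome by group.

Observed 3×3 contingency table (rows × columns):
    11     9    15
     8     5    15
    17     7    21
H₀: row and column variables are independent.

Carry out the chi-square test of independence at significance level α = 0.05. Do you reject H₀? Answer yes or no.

Row totals [35, 28, 45], col totals [36, 21, 51], n=108
χ² = (11−11.67)²/11.67 + (9−6.81)²/6.81 + (15−16.53)²/16.53 + (8−9.33)²/9.33 + (5−5.44)²/5.44 + (15−13.22)²/13.22 + (17−15.00)²/15.00 + (7−8.75)²/8.75 + (21−21.25)²/21.25 = 1.9723
df = 4
p-value (upper-tail) = 0.74085
At α=0.05: p ≥ α → fail to reject H₀

reject H₀: no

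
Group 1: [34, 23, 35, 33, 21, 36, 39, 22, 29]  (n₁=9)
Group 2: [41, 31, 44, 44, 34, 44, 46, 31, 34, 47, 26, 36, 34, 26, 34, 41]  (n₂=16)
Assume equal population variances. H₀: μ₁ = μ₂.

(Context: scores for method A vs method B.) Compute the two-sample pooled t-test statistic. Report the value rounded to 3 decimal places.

test statistic = -2.404

x̄₁=30.222, s₁=6.723, n₁=9
x̄₂=37.062, s₂=6.884, n₂=16
s_p² = [8·6.723² + 15·6.884²]/23 = 46.6301
SE = √(s_p²·(1/9+1/16)) = 2.8453
t = (30.222−37.062)/2.8453 = -2.4041
df = 23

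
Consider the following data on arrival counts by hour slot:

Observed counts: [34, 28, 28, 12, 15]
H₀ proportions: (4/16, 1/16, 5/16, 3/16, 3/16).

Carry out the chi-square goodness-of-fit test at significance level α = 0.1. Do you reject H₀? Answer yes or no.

reject H₀: yes

n = 117; E_i = n·p_i = [29.25, 7.31, 36.56, 21.94, 21.94]
χ² = (34−29.25)²/29.25 + (28−7.31)²/7.31 + (28−36.56)²/36.56 + (12−21.94)²/21.94 + (15−21.94)²/21.94 = 67.9983
df = 4
p-value (upper-tail) = 0.00000
At α=0.1: p < α → reject H₀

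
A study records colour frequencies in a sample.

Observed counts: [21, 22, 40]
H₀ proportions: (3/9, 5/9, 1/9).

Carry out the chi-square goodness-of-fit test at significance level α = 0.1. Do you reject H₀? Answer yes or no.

n = 83; E_i = n·p_i = [27.67, 46.11, 9.22]
χ² = (21−27.67)²/27.67 + (22−46.11)²/46.11 + (40−9.22)²/9.22 = 116.9301
df = 2
p-value (upper-tail) = 0.00000
At α=0.1: p < α → reject H₀

reject H₀: yes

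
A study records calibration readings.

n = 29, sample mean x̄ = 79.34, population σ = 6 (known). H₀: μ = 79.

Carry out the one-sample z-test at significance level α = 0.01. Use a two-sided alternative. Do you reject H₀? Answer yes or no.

reject H₀: no

SE = σ/√n = 6/√29 = 1.1142
z = (x̄−μ₀)/SE = (79.34−79)/1.1142 = 0.3052
p-value (two-sided) = 0.76024
At α=0.01: p ≥ α → fail to reject H₀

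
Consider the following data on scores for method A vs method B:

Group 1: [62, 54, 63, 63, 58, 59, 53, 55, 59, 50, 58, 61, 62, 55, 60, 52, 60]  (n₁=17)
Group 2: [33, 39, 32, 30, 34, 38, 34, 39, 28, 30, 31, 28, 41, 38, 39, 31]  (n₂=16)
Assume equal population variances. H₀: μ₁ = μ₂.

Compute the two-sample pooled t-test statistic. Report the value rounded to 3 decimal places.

x̄₁=57.882, s₁=4.029, n₁=17
x̄₂=34.062, s₂=4.343, n₂=16
s_p² = [16·4.029² + 15·4.343²]/31 = 17.5065
SE = √(s_p²·(1/17+1/16)) = 1.4574
t = (57.882−34.062)/1.4574 = 16.3443
df = 31

test statistic = 16.344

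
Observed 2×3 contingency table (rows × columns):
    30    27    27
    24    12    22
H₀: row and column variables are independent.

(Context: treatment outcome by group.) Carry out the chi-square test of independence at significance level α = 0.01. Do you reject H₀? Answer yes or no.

reject H₀: no

Row totals [84, 58], col totals [54, 39, 49], n=142
χ² = (30−31.94)²/31.94 + (27−23.07)²/23.07 + (27−28.99)²/28.99 + (24−22.06)²/22.06 + (12−15.93)²/15.93 + (22−20.01)²/20.01 = 2.2614
df = 2
p-value (upper-tail) = 0.32282
At α=0.01: p ≥ α → fail to reject H₀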